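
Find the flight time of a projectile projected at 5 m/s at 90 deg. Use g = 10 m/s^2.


Given: v0 = 5 m/s, theta = 90 deg, g = 10 m/s^2
sin(90) = 1
Using T = 2*v0*sin(theta) / g
T = 2*5*1 / 10
T = 10 / 10
T = 1 s

1 s


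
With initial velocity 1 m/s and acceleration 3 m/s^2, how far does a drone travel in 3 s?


Given: v0 = 1 m/s, a = 3 m/s^2, t = 3 s
Using s = v0*t + (1/2)*a*t^2
s = 1*3 + (1/2)*3*3^2
s = 3 + (1/2)*27
s = 3 + 27/2
s = 33/2

33/2 m


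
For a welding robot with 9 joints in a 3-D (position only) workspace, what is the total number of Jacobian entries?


Given: task space dimension = 3, joints = 9
Jacobian is a 3 x 9 matrix
Total entries = rows * columns
Total = 3 * 9
Total = 27

27


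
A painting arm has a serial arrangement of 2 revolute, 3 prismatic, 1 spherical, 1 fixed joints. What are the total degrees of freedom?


Given: serial robot with 2 revolute, 3 prismatic, 1 spherical, 1 fixed joints
DOF contribution per joint type: revolute=1, prismatic=1, spherical=3, fixed=0
DOF = 2*1 + 3*1 + 1*3 + 1*0
DOF = 8

8


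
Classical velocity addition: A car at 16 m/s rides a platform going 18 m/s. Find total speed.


Given: object velocity = 16 m/s, platform velocity = 18 m/s (same direction)
Using classical velocity addition: v_total = v_object + v_platform
v_total = 16 + 18
v_total = 34 m/s

34 m/s


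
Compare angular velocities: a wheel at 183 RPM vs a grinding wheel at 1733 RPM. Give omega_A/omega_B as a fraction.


Given: RPM_A = 183, RPM_B = 1733
omega = 2*pi*RPM/60, so omega_A/omega_B = RPM_A / RPM_B
omega_A/omega_B = 183 / 1733
omega_A/omega_B = 183/1733

183/1733


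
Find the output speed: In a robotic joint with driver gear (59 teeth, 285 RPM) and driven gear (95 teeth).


Given: N1 = 59 teeth, w1 = 285 RPM, N2 = 95 teeth
Using N1*w1 = N2*w2
w2 = N1*w1 / N2
w2 = 59*285 / 95
w2 = 16815 / 95
w2 = 177 RPM

177 RPM


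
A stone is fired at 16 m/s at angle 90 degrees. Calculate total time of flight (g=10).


Given: v0 = 16 m/s, theta = 90 deg, g = 10 m/s^2
sin(90) = 1
Using T = 2*v0*sin(theta) / g
T = 2*16*1 / 10
T = 32 / 10
T = 16/5 s

16/5 s


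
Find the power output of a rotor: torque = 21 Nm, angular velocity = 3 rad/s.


Given: tau = 21 Nm, omega = 3 rad/s
Using P = tau * omega
P = 21 * 3
P = 63 W

63 W


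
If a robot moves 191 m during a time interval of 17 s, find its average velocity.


Given: distance d = 191 m, time t = 17 s
Using v = d / t
v = 191 / 17
v = 191/17 m/s

191/17 m/s


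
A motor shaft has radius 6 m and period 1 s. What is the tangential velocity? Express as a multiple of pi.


Given: radius r = 6 m, period T = 1 s
Using v = 2*pi*r / T
v = 2*pi*6 / 1
v = 12*pi / 1
v = 12*pi m/s

12*pi m/s


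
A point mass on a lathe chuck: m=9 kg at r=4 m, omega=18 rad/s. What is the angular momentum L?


Given: m = 9 kg, r = 4 m, omega = 18 rad/s
For a point mass: I = m*r^2
I = 9*4^2 = 9*16 = 144
L = I*omega = 144*18
L = 2592 kg*m^2/s

2592 kg*m^2/s


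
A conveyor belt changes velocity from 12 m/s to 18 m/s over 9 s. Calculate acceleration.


Given: initial velocity v0 = 12 m/s, final velocity v = 18 m/s, time t = 9 s
Using a = (v - v0) / t
a = (18 - 12) / 9
a = 6 / 9
a = 2/3 m/s^2

2/3 m/s^2


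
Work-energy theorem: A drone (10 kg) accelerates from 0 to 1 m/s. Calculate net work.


Given: m = 10 kg, v0 = 0 m/s, v = 1 m/s
Using W = (1/2)*m*(v^2 - v0^2)
v^2 = 1^2 = 1
v0^2 = 0^2 = 0
v^2 - v0^2 = 1 - 0 = 1
W = (1/2)*10*1 = 5 J

5 J


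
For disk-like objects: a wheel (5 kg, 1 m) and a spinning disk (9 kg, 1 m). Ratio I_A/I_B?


Given: M1=5 kg, R1=1 m, M2=9 kg, R2=1 m
For a disk: I = (1/2)*M*R^2, so I_A/I_B = (M1*R1^2)/(M2*R2^2)
M1*R1^2 = 5*1 = 5
M2*R2^2 = 9*1 = 9
I_A/I_B = 5/9 = 5/9

5/9


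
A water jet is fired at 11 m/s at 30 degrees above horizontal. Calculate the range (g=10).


Given: v0 = 11 m/s, theta = 30 deg, g = 10 m/s^2
sin(2*30) = sin(60) = sqrt(3)/2
Using R = v0^2 * sin(2*theta) / g
R = 11^2 * (sqrt(3)/2) / 10
R = 121 * sqrt(3) / 20
R = 121/20*sqrt(3) m

121/20*sqrt(3) m


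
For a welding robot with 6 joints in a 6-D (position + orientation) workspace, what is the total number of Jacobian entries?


Given: task space dimension = 6, joints = 6
Jacobian is a 6 x 6 matrix
Total entries = rows * columns
Total = 6 * 6
Total = 36

36


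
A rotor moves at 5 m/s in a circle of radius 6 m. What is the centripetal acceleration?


Given: v = 5 m/s, r = 6 m
Using a_c = v^2 / r
a_c = 5^2 / 6
a_c = 25 / 6
a_c = 25/6 m/s^2

25/6 m/s^2


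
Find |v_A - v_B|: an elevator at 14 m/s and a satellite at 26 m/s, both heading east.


Given: v_A = 14 m/s east, v_B = 26 m/s east
Both move in the same direction; relative speed = |v_A - v_B|
|14 - 26| = |-12|
= 12 m/s

12 m/s


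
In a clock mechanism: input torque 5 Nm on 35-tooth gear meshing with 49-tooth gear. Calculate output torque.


Given: N1 = 35, N2 = 49, T1 = 5 Nm
Using T2/T1 = N2/N1
T2 = T1 * N2 / N1
T2 = 5 * 49 / 35
T2 = 245 / 35
T2 = 7 Nm

7 Nm


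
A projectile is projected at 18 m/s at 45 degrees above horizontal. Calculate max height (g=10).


Given: v0 = 18 m/s, theta = 45 deg, g = 10 m/s^2
sin^2(45) = 1/2
Using H = v0^2 * sin^2(theta) / (2*g)
H = 18^2 * 1/2 / (2*10)
H = 324 * 1/2 / 20
H = 162 / 20
H = 81/10 m

81/10 m


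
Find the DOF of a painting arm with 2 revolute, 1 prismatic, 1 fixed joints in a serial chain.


Given: serial robot with 2 revolute, 1 prismatic, 1 fixed joints
DOF contribution per joint type: revolute=1, prismatic=1, spherical=3, fixed=0
DOF = 2*1 + 1*1 + 1*0
DOF = 3

3


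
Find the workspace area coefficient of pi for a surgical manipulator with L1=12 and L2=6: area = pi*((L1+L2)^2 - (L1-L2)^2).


Given: L1 = 12, L2 = 6
(L1+L2)^2 = (18)^2 = 324
(L1-L2)^2 = (6)^2 = 36
Difference = 324 - 36 = 288
This equals 4*L1*L2 = 4*12*6 = 288
Workspace area = 288*pi

288


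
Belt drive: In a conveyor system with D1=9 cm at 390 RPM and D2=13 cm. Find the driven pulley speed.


Given: D1 = 9 cm, w1 = 390 RPM, D2 = 13 cm
Using D1*w1 = D2*w2
w2 = D1*w1 / D2
w2 = 9*390 / 13
w2 = 3510 / 13
w2 = 270 RPM

270 RPM


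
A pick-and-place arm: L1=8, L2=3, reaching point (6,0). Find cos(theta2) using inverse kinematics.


Given: L1 = 8, L2 = 3, target (x, y) = (6, 0)
Using cos(theta2) = (x^2 + y^2 - L1^2 - L2^2) / (2*L1*L2)
x^2 + y^2 = 6^2 + 0 = 36
L1^2 + L2^2 = 64 + 9 = 73
Numerator = 36 - 73 = -37
Denominator = 2*8*3 = 48
cos(theta2) = -37/48 = -37/48

-37/48


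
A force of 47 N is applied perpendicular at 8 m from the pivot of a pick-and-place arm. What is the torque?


Given: F = 47 N, r = 8 m, angle = 90 deg (perpendicular)
Using tau = F * r * sin(90)
sin(90) = 1
tau = 47 * 8 * 1
tau = 376 Nm

376 Nm


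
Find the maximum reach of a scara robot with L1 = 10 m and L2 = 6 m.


Given: L1 = 10 m, L2 = 6 m
For a 2-link planar arm, max reach = L1 + L2 (fully extended)
Max reach = 10 + 6
Max reach = 16 m

16 m


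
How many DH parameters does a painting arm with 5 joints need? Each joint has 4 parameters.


Given: 5 joints, 4 DH parameters per joint (d, theta, a, alpha)
Total DH parameters = number_of_joints * 4
Total = 5 * 4
Total = 20

20


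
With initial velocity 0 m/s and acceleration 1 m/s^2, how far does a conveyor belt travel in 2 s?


Given: v0 = 0 m/s, a = 1 m/s^2, t = 2 s
Using s = v0*t + (1/2)*a*t^2
s = 0*2 + (1/2)*1*2^2
s = 0 + (1/2)*4
s = 0 + 2
s = 2

2 m


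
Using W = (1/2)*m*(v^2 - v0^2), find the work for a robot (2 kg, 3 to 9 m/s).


Given: m = 2 kg, v0 = 3 m/s, v = 9 m/s
Using W = (1/2)*m*(v^2 - v0^2)
v^2 = 9^2 = 81
v0^2 = 3^2 = 9
v^2 - v0^2 = 81 - 9 = 72
W = (1/2)*2*72 = 72 J

72 J


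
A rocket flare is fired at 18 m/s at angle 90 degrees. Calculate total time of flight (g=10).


Given: v0 = 18 m/s, theta = 90 deg, g = 10 m/s^2
sin(90) = 1
Using T = 2*v0*sin(theta) / g
T = 2*18*1 / 10
T = 36 / 10
T = 18/5 s

18/5 s


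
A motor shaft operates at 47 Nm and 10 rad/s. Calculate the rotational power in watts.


Given: tau = 47 Nm, omega = 10 rad/s
Using P = tau * omega
P = 47 * 10
P = 470 W

470 W


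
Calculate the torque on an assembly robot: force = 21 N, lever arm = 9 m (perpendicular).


Given: F = 21 N, r = 9 m, angle = 90 deg (perpendicular)
Using tau = F * r * sin(90)
sin(90) = 1
tau = 21 * 9 * 1
tau = 189 Nm

189 Nm


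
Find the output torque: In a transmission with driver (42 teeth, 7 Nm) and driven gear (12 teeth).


Given: N1 = 42, N2 = 12, T1 = 7 Nm
Using T2/T1 = N2/N1
T2 = T1 * N2 / N1
T2 = 7 * 12 / 42
T2 = 84 / 42
T2 = 2 Nm

2 Nm


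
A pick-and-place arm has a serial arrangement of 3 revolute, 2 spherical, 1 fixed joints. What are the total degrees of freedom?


Given: serial robot with 3 revolute, 2 spherical, 1 fixed joints
DOF contribution per joint type: revolute=1, prismatic=1, spherical=3, fixed=0
DOF = 3*1 + 2*3 + 1*0
DOF = 9

9


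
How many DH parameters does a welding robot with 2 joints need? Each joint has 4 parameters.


Given: 2 joints, 4 DH parameters per joint (d, theta, a, alpha)
Total DH parameters = number_of_joints * 4
Total = 2 * 4
Total = 8

8


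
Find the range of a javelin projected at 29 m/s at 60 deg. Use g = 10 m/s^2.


Given: v0 = 29 m/s, theta = 60 deg, g = 10 m/s^2
sin(2*60) = sin(120) = sqrt(3)/2
Using R = v0^2 * sin(2*theta) / g
R = 29^2 * (sqrt(3)/2) / 10
R = 841 * sqrt(3) / 20
R = 841/20*sqrt(3) m

841/20*sqrt(3) m


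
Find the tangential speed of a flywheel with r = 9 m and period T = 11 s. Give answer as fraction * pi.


Given: radius r = 9 m, period T = 11 s
Using v = 2*pi*r / T
v = 2*pi*9 / 11
v = 18*pi / 11
v = 18/11*pi m/s

18/11*pi m/s


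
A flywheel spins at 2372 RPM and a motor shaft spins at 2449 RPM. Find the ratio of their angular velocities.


Given: RPM_A = 2372, RPM_B = 2449
omega = 2*pi*RPM/60, so omega_A/omega_B = RPM_A / RPM_B
omega_A/omega_B = 2372 / 2449
omega_A/omega_B = 2372/2449

2372/2449


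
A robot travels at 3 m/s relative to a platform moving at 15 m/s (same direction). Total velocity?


Given: object velocity = 3 m/s, platform velocity = 15 m/s (same direction)
Using classical velocity addition: v_total = v_object + v_platform
v_total = 3 + 15
v_total = 18 m/s

18 m/s


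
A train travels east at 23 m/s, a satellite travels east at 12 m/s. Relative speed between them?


Given: v_A = 23 m/s east, v_B = 12 m/s east
Both move in the same direction; relative speed = |v_A - v_B|
|23 - 12| = |11|
= 11 m/s

11 m/s


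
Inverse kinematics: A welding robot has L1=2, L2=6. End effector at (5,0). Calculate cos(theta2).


Given: L1 = 2, L2 = 6, target (x, y) = (5, 0)
Using cos(theta2) = (x^2 + y^2 - L1^2 - L2^2) / (2*L1*L2)
x^2 + y^2 = 5^2 + 0 = 25
L1^2 + L2^2 = 4 + 36 = 40
Numerator = 25 - 40 = -15
Denominator = 2*2*6 = 24
cos(theta2) = -15/24 = -5/8

-5/8


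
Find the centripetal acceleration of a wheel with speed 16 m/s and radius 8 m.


Given: v = 16 m/s, r = 8 m
Using a_c = v^2 / r
a_c = 16^2 / 8
a_c = 256 / 8
a_c = 32 m/s^2

32 m/s^2


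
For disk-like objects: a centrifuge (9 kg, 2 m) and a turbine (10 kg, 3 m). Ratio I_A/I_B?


Given: M1=9 kg, R1=2 m, M2=10 kg, R2=3 m
For a disk: I = (1/2)*M*R^2, so I_A/I_B = (M1*R1^2)/(M2*R2^2)
M1*R1^2 = 9*4 = 36
M2*R2^2 = 10*9 = 90
I_A/I_B = 36/90 = 2/5

2/5


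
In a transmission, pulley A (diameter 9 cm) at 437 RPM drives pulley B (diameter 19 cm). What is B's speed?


Given: D1 = 9 cm, w1 = 437 RPM, D2 = 19 cm
Using D1*w1 = D2*w2
w2 = D1*w1 / D2
w2 = 9*437 / 19
w2 = 3933 / 19
w2 = 207 RPM

207 RPM


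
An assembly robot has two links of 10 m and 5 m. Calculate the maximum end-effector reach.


Given: L1 = 10 m, L2 = 5 m
For a 2-link planar arm, max reach = L1 + L2 (fully extended)
Max reach = 10 + 5
Max reach = 15 m

15 m


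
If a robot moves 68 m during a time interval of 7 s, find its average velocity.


Given: distance d = 68 m, time t = 7 s
Using v = d / t
v = 68 / 7
v = 68/7 m/s

68/7 m/s


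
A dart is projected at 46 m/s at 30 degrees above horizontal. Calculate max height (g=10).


Given: v0 = 46 m/s, theta = 30 deg, g = 10 m/s^2
sin^2(30) = 1/4
Using H = v0^2 * sin^2(theta) / (2*g)
H = 46^2 * 1/4 / (2*10)
H = 2116 * 1/4 / 20
H = 529 / 20
H = 529/20 m

529/20 m


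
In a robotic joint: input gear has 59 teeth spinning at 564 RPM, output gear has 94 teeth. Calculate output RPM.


Given: N1 = 59 teeth, w1 = 564 RPM, N2 = 94 teeth
Using N1*w1 = N2*w2
w2 = N1*w1 / N2
w2 = 59*564 / 94
w2 = 33276 / 94
w2 = 354 RPM

354 RPM


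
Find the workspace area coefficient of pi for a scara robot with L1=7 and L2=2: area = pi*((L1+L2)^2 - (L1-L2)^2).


Given: L1 = 7, L2 = 2
(L1+L2)^2 = (9)^2 = 81
(L1-L2)^2 = (5)^2 = 25
Difference = 81 - 25 = 56
This equals 4*L1*L2 = 4*7*2 = 56
Workspace area = 56*pi

56


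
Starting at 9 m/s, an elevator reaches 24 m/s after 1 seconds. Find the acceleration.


Given: initial velocity v0 = 9 m/s, final velocity v = 24 m/s, time t = 1 s
Using a = (v - v0) / t
a = (24 - 9) / 1
a = 15 / 1
a = 15 m/s^2

15 m/s^2


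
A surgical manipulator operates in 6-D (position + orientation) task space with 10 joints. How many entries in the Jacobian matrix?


Given: task space dimension = 6, joints = 10
Jacobian is a 6 x 10 matrix
Total entries = rows * columns
Total = 6 * 10
Total = 60

60


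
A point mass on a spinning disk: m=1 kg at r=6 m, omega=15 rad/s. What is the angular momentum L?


Given: m = 1 kg, r = 6 m, omega = 15 rad/s
For a point mass: I = m*r^2
I = 1*6^2 = 1*36 = 36
L = I*omega = 36*15
L = 540 kg*m^2/s

540 kg*m^2/s


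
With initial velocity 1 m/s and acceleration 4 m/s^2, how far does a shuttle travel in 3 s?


Given: v0 = 1 m/s, a = 4 m/s^2, t = 3 s
Using s = v0*t + (1/2)*a*t^2
s = 1*3 + (1/2)*4*3^2
s = 3 + (1/2)*36
s = 3 + 18
s = 21

21 m


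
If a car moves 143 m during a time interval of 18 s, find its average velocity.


Given: distance d = 143 m, time t = 18 s
Using v = d / t
v = 143 / 18
v = 143/18 m/s

143/18 m/s


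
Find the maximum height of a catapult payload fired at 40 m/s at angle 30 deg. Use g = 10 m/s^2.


Given: v0 = 40 m/s, theta = 30 deg, g = 10 m/s^2
sin^2(30) = 1/4
Using H = v0^2 * sin^2(theta) / (2*g)
H = 40^2 * 1/4 / (2*10)
H = 1600 * 1/4 / 20
H = 400 / 20
H = 20 m

20 m


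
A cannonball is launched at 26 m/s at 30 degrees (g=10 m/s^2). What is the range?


Given: v0 = 26 m/s, theta = 30 deg, g = 10 m/s^2
sin(2*30) = sin(60) = sqrt(3)/2
Using R = v0^2 * sin(2*theta) / g
R = 26^2 * (sqrt(3)/2) / 10
R = 676 * sqrt(3) / 20
R = 169/5*sqrt(3) m

169/5*sqrt(3) m


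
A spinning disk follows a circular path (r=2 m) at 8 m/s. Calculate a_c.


Given: v = 8 m/s, r = 2 m
Using a_c = v^2 / r
a_c = 8^2 / 2
a_c = 64 / 2
a_c = 32 m/s^2

32 m/s^2


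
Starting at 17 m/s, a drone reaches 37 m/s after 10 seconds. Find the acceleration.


Given: initial velocity v0 = 17 m/s, final velocity v = 37 m/s, time t = 10 s
Using a = (v - v0) / t
a = (37 - 17) / 10
a = 20 / 10
a = 2 m/s^2

2 m/s^2


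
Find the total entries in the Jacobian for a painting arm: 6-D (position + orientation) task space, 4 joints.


Given: task space dimension = 6, joints = 4
Jacobian is a 6 x 4 matrix
Total entries = rows * columns
Total = 6 * 4
Total = 24

24


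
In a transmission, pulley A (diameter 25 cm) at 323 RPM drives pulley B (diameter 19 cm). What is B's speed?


Given: D1 = 25 cm, w1 = 323 RPM, D2 = 19 cm
Using D1*w1 = D2*w2
w2 = D1*w1 / D2
w2 = 25*323 / 19
w2 = 8075 / 19
w2 = 425 RPM

425 RPM


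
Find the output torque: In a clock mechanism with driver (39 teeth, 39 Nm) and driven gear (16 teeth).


Given: N1 = 39, N2 = 16, T1 = 39 Nm
Using T2/T1 = N2/N1
T2 = T1 * N2 / N1
T2 = 39 * 16 / 39
T2 = 624 / 39
T2 = 16 Nm

16 Nm


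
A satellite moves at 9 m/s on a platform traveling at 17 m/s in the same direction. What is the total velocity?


Given: object velocity = 9 m/s, platform velocity = 17 m/s (same direction)
Using classical velocity addition: v_total = v_object + v_platform
v_total = 9 + 17
v_total = 26 m/s

26 m/s


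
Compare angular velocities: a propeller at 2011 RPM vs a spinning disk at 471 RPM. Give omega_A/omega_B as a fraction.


Given: RPM_A = 2011, RPM_B = 471
omega = 2*pi*RPM/60, so omega_A/omega_B = RPM_A / RPM_B
omega_A/omega_B = 2011 / 471
omega_A/omega_B = 2011/471

2011/471


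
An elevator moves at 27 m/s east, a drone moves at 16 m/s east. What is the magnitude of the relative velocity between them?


Given: v_A = 27 m/s east, v_B = 16 m/s east
Both move in the same direction; relative speed = |v_A - v_B|
|27 - 16| = |11|
= 11 m/s

11 m/s


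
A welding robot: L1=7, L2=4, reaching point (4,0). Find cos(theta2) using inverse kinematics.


Given: L1 = 7, L2 = 4, target (x, y) = (4, 0)
Using cos(theta2) = (x^2 + y^2 - L1^2 - L2^2) / (2*L1*L2)
x^2 + y^2 = 4^2 + 0 = 16
L1^2 + L2^2 = 49 + 16 = 65
Numerator = 16 - 65 = -49
Denominator = 2*7*4 = 56
cos(theta2) = -49/56 = -7/8

-7/8


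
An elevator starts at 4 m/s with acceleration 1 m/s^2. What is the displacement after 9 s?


Given: v0 = 4 m/s, a = 1 m/s^2, t = 9 s
Using s = v0*t + (1/2)*a*t^2
s = 4*9 + (1/2)*1*9^2
s = 36 + (1/2)*81
s = 36 + 81/2
s = 153/2

153/2 m


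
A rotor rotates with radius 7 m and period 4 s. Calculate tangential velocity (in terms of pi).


Given: radius r = 7 m, period T = 4 s
Using v = 2*pi*r / T
v = 2*pi*7 / 4
v = 14*pi / 4
v = 7/2*pi m/s

7/2*pi m/s


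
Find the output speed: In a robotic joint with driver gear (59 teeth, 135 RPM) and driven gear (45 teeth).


Given: N1 = 59 teeth, w1 = 135 RPM, N2 = 45 teeth
Using N1*w1 = N2*w2
w2 = N1*w1 / N2
w2 = 59*135 / 45
w2 = 7965 / 45
w2 = 177 RPM

177 RPM


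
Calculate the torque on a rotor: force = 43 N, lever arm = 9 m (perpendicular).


Given: F = 43 N, r = 9 m, angle = 90 deg (perpendicular)
Using tau = F * r * sin(90)
sin(90) = 1
tau = 43 * 9 * 1
tau = 387 Nm

387 Nm


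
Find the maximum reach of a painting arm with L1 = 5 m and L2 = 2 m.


Given: L1 = 5 m, L2 = 2 m
For a 2-link planar arm, max reach = L1 + L2 (fully extended)
Max reach = 5 + 2
Max reach = 7 m

7 m


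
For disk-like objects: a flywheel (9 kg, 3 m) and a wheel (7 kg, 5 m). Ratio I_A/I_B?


Given: M1=9 kg, R1=3 m, M2=7 kg, R2=5 m
For a disk: I = (1/2)*M*R^2, so I_A/I_B = (M1*R1^2)/(M2*R2^2)
M1*R1^2 = 9*9 = 81
M2*R2^2 = 7*25 = 175
I_A/I_B = 81/175 = 81/175

81/175


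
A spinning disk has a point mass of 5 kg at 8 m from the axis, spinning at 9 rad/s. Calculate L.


Given: m = 5 kg, r = 8 m, omega = 9 rad/s
For a point mass: I = m*r^2
I = 5*8^2 = 5*64 = 320
L = I*omega = 320*9
L = 2880 kg*m^2/s

2880 kg*m^2/s


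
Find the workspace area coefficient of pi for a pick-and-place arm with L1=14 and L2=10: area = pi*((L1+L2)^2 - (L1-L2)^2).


Given: L1 = 14, L2 = 10
(L1+L2)^2 = (24)^2 = 576
(L1-L2)^2 = (4)^2 = 16
Difference = 576 - 16 = 560
This equals 4*L1*L2 = 4*14*10 = 560
Workspace area = 560*pi

560


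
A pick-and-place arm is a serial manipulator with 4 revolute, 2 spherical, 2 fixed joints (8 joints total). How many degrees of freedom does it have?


Given: serial robot with 4 revolute, 2 spherical, 2 fixed joints
DOF contribution per joint type: revolute=1, prismatic=1, spherical=3, fixed=0
DOF = 4*1 + 2*3 + 2*0
DOF = 10

10


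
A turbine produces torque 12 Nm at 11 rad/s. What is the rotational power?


Given: tau = 12 Nm, omega = 11 rad/s
Using P = tau * omega
P = 12 * 11
P = 132 W

132 W


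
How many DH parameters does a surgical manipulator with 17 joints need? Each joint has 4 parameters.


Given: 17 joints, 4 DH parameters per joint (d, theta, a, alpha)
Total DH parameters = number_of_joints * 4
Total = 17 * 4
Total = 68

68


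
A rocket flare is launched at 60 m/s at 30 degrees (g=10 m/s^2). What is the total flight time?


Given: v0 = 60 m/s, theta = 30 deg, g = 10 m/s^2
sin(30) = 1/2
Using T = 2*v0*sin(theta) / g
T = 2*60*1/2 / 10
T = 60 / 10
T = 6 s

6 s


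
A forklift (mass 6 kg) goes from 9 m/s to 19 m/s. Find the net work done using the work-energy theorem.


Given: m = 6 kg, v0 = 9 m/s, v = 19 m/s
Using W = (1/2)*m*(v^2 - v0^2)
v^2 = 19^2 = 361
v0^2 = 9^2 = 81
v^2 - v0^2 = 361 - 81 = 280
W = (1/2)*6*280 = 840 J

840 J


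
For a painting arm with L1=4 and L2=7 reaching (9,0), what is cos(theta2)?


Given: L1 = 4, L2 = 7, target (x, y) = (9, 0)
Using cos(theta2) = (x^2 + y^2 - L1^2 - L2^2) / (2*L1*L2)
x^2 + y^2 = 9^2 + 0 = 81
L1^2 + L2^2 = 16 + 49 = 65
Numerator = 81 - 65 = 16
Denominator = 2*4*7 = 56
cos(theta2) = 16/56 = 2/7

2/7


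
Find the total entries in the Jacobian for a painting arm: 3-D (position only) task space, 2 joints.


Given: task space dimension = 3, joints = 2
Jacobian is a 3 x 2 matrix
Total entries = rows * columns
Total = 3 * 2
Total = 6

6


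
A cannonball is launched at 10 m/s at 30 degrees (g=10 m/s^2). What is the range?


Given: v0 = 10 m/s, theta = 30 deg, g = 10 m/s^2
sin(2*30) = sin(60) = sqrt(3)/2
Using R = v0^2 * sin(2*theta) / g
R = 10^2 * (sqrt(3)/2) / 10
R = 100 * sqrt(3) / 20
R = 5*sqrt(3) m

5*sqrt(3) m


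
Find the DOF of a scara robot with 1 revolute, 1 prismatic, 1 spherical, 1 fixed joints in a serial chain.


Given: serial robot with 1 revolute, 1 prismatic, 1 spherical, 1 fixed joints
DOF contribution per joint type: revolute=1, prismatic=1, spherical=3, fixed=0
DOF = 1*1 + 1*1 + 1*3 + 1*0
DOF = 5

5


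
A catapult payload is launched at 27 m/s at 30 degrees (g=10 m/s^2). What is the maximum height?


Given: v0 = 27 m/s, theta = 30 deg, g = 10 m/s^2
sin^2(30) = 1/4
Using H = v0^2 * sin^2(theta) / (2*g)
H = 27^2 * 1/4 / (2*10)
H = 729 * 1/4 / 20
H = 729/4 / 20
H = 729/80 m

729/80 m


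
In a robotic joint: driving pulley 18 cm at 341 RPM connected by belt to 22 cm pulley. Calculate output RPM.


Given: D1 = 18 cm, w1 = 341 RPM, D2 = 22 cm
Using D1*w1 = D2*w2
w2 = D1*w1 / D2
w2 = 18*341 / 22
w2 = 6138 / 22
w2 = 279 RPM

279 RPM


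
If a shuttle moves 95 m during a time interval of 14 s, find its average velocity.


Given: distance d = 95 m, time t = 14 s
Using v = d / t
v = 95 / 14
v = 95/14 m/s

95/14 m/s


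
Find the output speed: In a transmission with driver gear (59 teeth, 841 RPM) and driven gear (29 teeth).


Given: N1 = 59 teeth, w1 = 841 RPM, N2 = 29 teeth
Using N1*w1 = N2*w2
w2 = N1*w1 / N2
w2 = 59*841 / 29
w2 = 49619 / 29
w2 = 1711 RPM

1711 RPM


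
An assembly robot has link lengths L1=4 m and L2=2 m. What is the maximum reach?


Given: L1 = 4 m, L2 = 2 m
For a 2-link planar arm, max reach = L1 + L2 (fully extended)
Max reach = 4 + 2
Max reach = 6 m

6 m


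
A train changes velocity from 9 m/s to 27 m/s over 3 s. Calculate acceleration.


Given: initial velocity v0 = 9 m/s, final velocity v = 27 m/s, time t = 3 s
Using a = (v - v0) / t
a = (27 - 9) / 3
a = 18 / 3
a = 6 m/s^2

6 m/s^2


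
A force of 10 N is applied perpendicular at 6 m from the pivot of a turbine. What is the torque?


Given: F = 10 N, r = 6 m, angle = 90 deg (perpendicular)
Using tau = F * r * sin(90)
sin(90) = 1
tau = 10 * 6 * 1
tau = 60 Nm

60 Nm


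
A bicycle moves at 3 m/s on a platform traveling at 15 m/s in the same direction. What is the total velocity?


Given: object velocity = 3 m/s, platform velocity = 15 m/s (same direction)
Using classical velocity addition: v_total = v_object + v_platform
v_total = 3 + 15
v_total = 18 m/s

18 m/s


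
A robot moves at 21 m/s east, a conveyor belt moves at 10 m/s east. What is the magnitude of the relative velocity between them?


Given: v_A = 21 m/s east, v_B = 10 m/s east
Both move in the same direction; relative speed = |v_A - v_B|
|21 - 10| = |11|
= 11 m/s

11 m/s


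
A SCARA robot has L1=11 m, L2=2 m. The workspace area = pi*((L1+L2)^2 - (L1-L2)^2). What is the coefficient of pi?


Given: L1 = 11, L2 = 2
(L1+L2)^2 = (13)^2 = 169
(L1-L2)^2 = (9)^2 = 81
Difference = 169 - 81 = 88
This equals 4*L1*L2 = 4*11*2 = 88
Workspace area = 88*pi

88


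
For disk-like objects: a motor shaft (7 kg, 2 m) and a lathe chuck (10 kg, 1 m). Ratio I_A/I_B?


Given: M1=7 kg, R1=2 m, M2=10 kg, R2=1 m
For a disk: I = (1/2)*M*R^2, so I_A/I_B = (M1*R1^2)/(M2*R2^2)
M1*R1^2 = 7*4 = 28
M2*R2^2 = 10*1 = 10
I_A/I_B = 28/10 = 14/5

14/5


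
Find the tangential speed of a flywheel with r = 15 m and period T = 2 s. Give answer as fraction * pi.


Given: radius r = 15 m, period T = 2 s
Using v = 2*pi*r / T
v = 2*pi*15 / 2
v = 30*pi / 2
v = 15*pi m/s

15*pi m/s


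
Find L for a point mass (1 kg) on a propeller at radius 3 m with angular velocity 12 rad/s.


Given: m = 1 kg, r = 3 m, omega = 12 rad/s
For a point mass: I = m*r^2
I = 1*3^2 = 1*9 = 9
L = I*omega = 9*12
L = 108 kg*m^2/s

108 kg*m^2/s


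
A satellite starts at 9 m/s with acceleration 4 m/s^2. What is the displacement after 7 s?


Given: v0 = 9 m/s, a = 4 m/s^2, t = 7 s
Using s = v0*t + (1/2)*a*t^2
s = 9*7 + (1/2)*4*7^2
s = 63 + (1/2)*196
s = 63 + 98
s = 161

161 m


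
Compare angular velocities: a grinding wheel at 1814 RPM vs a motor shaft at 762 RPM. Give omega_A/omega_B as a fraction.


Given: RPM_A = 1814, RPM_B = 762
omega = 2*pi*RPM/60, so omega_A/omega_B = RPM_A / RPM_B
omega_A/omega_B = 1814 / 762
omega_A/omega_B = 907/381

907/381


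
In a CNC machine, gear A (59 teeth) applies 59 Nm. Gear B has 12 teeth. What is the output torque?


Given: N1 = 59, N2 = 12, T1 = 59 Nm
Using T2/T1 = N2/N1
T2 = T1 * N2 / N1
T2 = 59 * 12 / 59
T2 = 708 / 59
T2 = 12 Nm

12 Nm


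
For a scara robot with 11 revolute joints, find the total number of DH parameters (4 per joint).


Given: 11 joints, 4 DH parameters per joint (d, theta, a, alpha)
Total DH parameters = number_of_joints * 4
Total = 11 * 4
Total = 44

44


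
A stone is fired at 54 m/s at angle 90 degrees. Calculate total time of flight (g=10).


Given: v0 = 54 m/s, theta = 90 deg, g = 10 m/s^2
sin(90) = 1
Using T = 2*v0*sin(theta) / g
T = 2*54*1 / 10
T = 108 / 10
T = 54/5 s

54/5 s


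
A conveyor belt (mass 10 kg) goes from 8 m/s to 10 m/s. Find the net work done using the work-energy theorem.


Given: m = 10 kg, v0 = 8 m/s, v = 10 m/s
Using W = (1/2)*m*(v^2 - v0^2)
v^2 = 10^2 = 100
v0^2 = 8^2 = 64
v^2 - v0^2 = 100 - 64 = 36
W = (1/2)*10*36 = 180 J

180 J


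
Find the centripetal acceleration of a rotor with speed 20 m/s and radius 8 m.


Given: v = 20 m/s, r = 8 m
Using a_c = v^2 / r
a_c = 20^2 / 8
a_c = 400 / 8
a_c = 50 m/s^2

50 m/s^2


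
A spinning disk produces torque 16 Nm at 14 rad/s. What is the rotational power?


Given: tau = 16 Nm, omega = 14 rad/s
Using P = tau * omega
P = 16 * 14
P = 224 W

224 W


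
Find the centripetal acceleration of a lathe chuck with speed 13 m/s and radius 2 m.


Given: v = 13 m/s, r = 2 m
Using a_c = v^2 / r
a_c = 13^2 / 2
a_c = 169 / 2
a_c = 169/2 m/s^2

169/2 m/s^2


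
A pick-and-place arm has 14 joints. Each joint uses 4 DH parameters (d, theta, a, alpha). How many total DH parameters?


Given: 14 joints, 4 DH parameters per joint (d, theta, a, alpha)
Total DH parameters = number_of_joints * 4
Total = 14 * 4
Total = 56

56


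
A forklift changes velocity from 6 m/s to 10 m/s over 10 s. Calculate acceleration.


Given: initial velocity v0 = 6 m/s, final velocity v = 10 m/s, time t = 10 s
Using a = (v - v0) / t
a = (10 - 6) / 10
a = 4 / 10
a = 2/5 m/s^2

2/5 m/s^2


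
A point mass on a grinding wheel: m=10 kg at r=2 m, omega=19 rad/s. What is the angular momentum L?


Given: m = 10 kg, r = 2 m, omega = 19 rad/s
For a point mass: I = m*r^2
I = 10*2^2 = 10*4 = 40
L = I*omega = 40*19
L = 760 kg*m^2/s

760 kg*m^2/s


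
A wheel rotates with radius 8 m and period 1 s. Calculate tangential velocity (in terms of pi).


Given: radius r = 8 m, period T = 1 s
Using v = 2*pi*r / T
v = 2*pi*8 / 1
v = 16*pi / 1
v = 16*pi m/s

16*pi m/s


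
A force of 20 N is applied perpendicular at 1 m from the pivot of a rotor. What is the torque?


Given: F = 20 N, r = 1 m, angle = 90 deg (perpendicular)
Using tau = F * r * sin(90)
sin(90) = 1
tau = 20 * 1 * 1
tau = 20 Nm

20 Nm


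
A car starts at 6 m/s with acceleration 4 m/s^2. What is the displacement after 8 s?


Given: v0 = 6 m/s, a = 4 m/s^2, t = 8 s
Using s = v0*t + (1/2)*a*t^2
s = 6*8 + (1/2)*4*8^2
s = 48 + (1/2)*256
s = 48 + 128
s = 176

176 m


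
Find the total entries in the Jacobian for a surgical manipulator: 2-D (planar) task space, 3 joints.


Given: task space dimension = 2, joints = 3
Jacobian is a 2 x 3 matrix
Total entries = rows * columns
Total = 2 * 3
Total = 6

6


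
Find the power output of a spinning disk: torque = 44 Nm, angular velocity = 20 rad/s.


Given: tau = 44 Nm, omega = 20 rad/s
Using P = tau * omega
P = 44 * 20
P = 880 W

880 W


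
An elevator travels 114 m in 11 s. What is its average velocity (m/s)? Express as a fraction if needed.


Given: distance d = 114 m, time t = 11 s
Using v = d / t
v = 114 / 11
v = 114/11 m/s

114/11 m/s


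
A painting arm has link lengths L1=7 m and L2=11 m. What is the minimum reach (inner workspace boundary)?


Given: L1 = 7 m, L2 = 11 m
For a 2-link planar arm, min reach = |L1 - L2| (second link folded back)
Min reach = |7 - 11|
Min reach = 4 m

4 m


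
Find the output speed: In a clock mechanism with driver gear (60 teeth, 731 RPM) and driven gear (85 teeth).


Given: N1 = 60 teeth, w1 = 731 RPM, N2 = 85 teeth
Using N1*w1 = N2*w2
w2 = N1*w1 / N2
w2 = 60*731 / 85
w2 = 43860 / 85
w2 = 516 RPM

516 RPM


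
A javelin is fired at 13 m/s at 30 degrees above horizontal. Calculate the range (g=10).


Given: v0 = 13 m/s, theta = 30 deg, g = 10 m/s^2
sin(2*30) = sin(60) = sqrt(3)/2
Using R = v0^2 * sin(2*theta) / g
R = 13^2 * (sqrt(3)/2) / 10
R = 169 * sqrt(3) / 20
R = 169/20*sqrt(3) m

169/20*sqrt(3) m


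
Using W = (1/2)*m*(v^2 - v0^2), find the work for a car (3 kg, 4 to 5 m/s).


Given: m = 3 kg, v0 = 4 m/s, v = 5 m/s
Using W = (1/2)*m*(v^2 - v0^2)
v^2 = 5^2 = 25
v0^2 = 4^2 = 16
v^2 - v0^2 = 25 - 16 = 9
W = (1/2)*3*9 = 27/2 J

27/2 J


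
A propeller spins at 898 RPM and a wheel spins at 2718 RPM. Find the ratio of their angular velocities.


Given: RPM_A = 898, RPM_B = 2718
omega = 2*pi*RPM/60, so omega_A/omega_B = RPM_A / RPM_B
omega_A/omega_B = 898 / 2718
omega_A/omega_B = 449/1359

449/1359


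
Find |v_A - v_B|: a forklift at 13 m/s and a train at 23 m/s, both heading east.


Given: v_A = 13 m/s east, v_B = 23 m/s east
Both move in the same direction; relative speed = |v_A - v_B|
|13 - 23| = |-10|
= 10 m/s

10 m/s


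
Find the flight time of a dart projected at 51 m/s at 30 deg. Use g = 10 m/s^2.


Given: v0 = 51 m/s, theta = 30 deg, g = 10 m/s^2
sin(30) = 1/2
Using T = 2*v0*sin(theta) / g
T = 2*51*1/2 / 10
T = 51 / 10
T = 51/10 s

51/10 s


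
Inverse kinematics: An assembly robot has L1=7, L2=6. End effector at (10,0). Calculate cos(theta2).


Given: L1 = 7, L2 = 6, target (x, y) = (10, 0)
Using cos(theta2) = (x^2 + y^2 - L1^2 - L2^2) / (2*L1*L2)
x^2 + y^2 = 10^2 + 0 = 100
L1^2 + L2^2 = 49 + 36 = 85
Numerator = 100 - 85 = 15
Denominator = 2*7*6 = 84
cos(theta2) = 15/84 = 5/28

5/28


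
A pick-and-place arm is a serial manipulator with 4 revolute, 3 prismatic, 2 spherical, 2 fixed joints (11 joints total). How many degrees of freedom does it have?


Given: serial robot with 4 revolute, 3 prismatic, 2 spherical, 2 fixed joints
DOF contribution per joint type: revolute=1, prismatic=1, spherical=3, fixed=0
DOF = 4*1 + 3*1 + 2*3 + 2*0
DOF = 13

13


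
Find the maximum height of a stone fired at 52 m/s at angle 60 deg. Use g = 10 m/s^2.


Given: v0 = 52 m/s, theta = 60 deg, g = 10 m/s^2
sin^2(60) = 3/4
Using H = v0^2 * sin^2(theta) / (2*g)
H = 52^2 * 3/4 / (2*10)
H = 2704 * 3/4 / 20
H = 2028 / 20
H = 507/5 m

507/5 m


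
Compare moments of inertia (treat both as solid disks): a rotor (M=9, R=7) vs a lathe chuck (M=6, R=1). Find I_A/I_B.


Given: M1=9 kg, R1=7 m, M2=6 kg, R2=1 m
For a disk: I = (1/2)*M*R^2, so I_A/I_B = (M1*R1^2)/(M2*R2^2)
M1*R1^2 = 9*49 = 441
M2*R2^2 = 6*1 = 6
I_A/I_B = 441/6 = 147/2

147/2


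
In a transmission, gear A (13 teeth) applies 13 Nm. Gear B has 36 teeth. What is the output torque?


Given: N1 = 13, N2 = 36, T1 = 13 Nm
Using T2/T1 = N2/N1
T2 = T1 * N2 / N1
T2 = 13 * 36 / 13
T2 = 468 / 13
T2 = 36 Nm

36 Nm


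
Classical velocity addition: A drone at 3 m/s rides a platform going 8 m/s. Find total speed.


Given: object velocity = 3 m/s, platform velocity = 8 m/s (same direction)
Using classical velocity addition: v_total = v_object + v_platform
v_total = 3 + 8
v_total = 11 m/s

11 m/s


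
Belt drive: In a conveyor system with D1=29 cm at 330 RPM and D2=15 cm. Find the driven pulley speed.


Given: D1 = 29 cm, w1 = 330 RPM, D2 = 15 cm
Using D1*w1 = D2*w2
w2 = D1*w1 / D2
w2 = 29*330 / 15
w2 = 9570 / 15
w2 = 638 RPM

638 RPM


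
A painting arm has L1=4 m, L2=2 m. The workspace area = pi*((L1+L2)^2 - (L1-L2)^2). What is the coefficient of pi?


Given: L1 = 4, L2 = 2
(L1+L2)^2 = (6)^2 = 36
(L1-L2)^2 = (2)^2 = 4
Difference = 36 - 4 = 32
This equals 4*L1*L2 = 4*4*2 = 32
Workspace area = 32*pi

32


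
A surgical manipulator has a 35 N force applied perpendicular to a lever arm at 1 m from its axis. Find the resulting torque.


Given: F = 35 N, r = 1 m, angle = 90 deg (perpendicular)
Using tau = F * r * sin(90)
sin(90) = 1
tau = 35 * 1 * 1
tau = 35 Nm

35 Nm


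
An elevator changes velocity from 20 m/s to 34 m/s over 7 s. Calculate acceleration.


Given: initial velocity v0 = 20 m/s, final velocity v = 34 m/s, time t = 7 s
Using a = (v - v0) / t
a = (34 - 20) / 7
a = 14 / 7
a = 2 m/s^2

2 m/s^2


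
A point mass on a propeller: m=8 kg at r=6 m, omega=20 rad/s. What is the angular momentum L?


Given: m = 8 kg, r = 6 m, omega = 20 rad/s
For a point mass: I = m*r^2
I = 8*6^2 = 8*36 = 288
L = I*omega = 288*20
L = 5760 kg*m^2/s

5760 kg*m^2/s


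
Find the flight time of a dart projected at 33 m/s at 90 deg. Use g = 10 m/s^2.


Given: v0 = 33 m/s, theta = 90 deg, g = 10 m/s^2
sin(90) = 1
Using T = 2*v0*sin(theta) / g
T = 2*33*1 / 10
T = 66 / 10
T = 33/5 s

33/5 s


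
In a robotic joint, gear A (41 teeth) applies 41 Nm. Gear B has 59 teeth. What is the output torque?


Given: N1 = 41, N2 = 59, T1 = 41 Nm
Using T2/T1 = N2/N1
T2 = T1 * N2 / N1
T2 = 41 * 59 / 41
T2 = 2419 / 41
T2 = 59 Nm

59 Nm


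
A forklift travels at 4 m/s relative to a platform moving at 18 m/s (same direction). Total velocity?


Given: object velocity = 4 m/s, platform velocity = 18 m/s (same direction)
Using classical velocity addition: v_total = v_object + v_platform
v_total = 4 + 18
v_total = 22 m/s

22 m/s


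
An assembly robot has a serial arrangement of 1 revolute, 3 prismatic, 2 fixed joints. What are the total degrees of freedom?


Given: serial robot with 1 revolute, 3 prismatic, 2 fixed joints
DOF contribution per joint type: revolute=1, prismatic=1, spherical=3, fixed=0
DOF = 1*1 + 3*1 + 2*0
DOF = 4

4


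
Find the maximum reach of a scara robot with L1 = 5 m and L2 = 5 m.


Given: L1 = 5 m, L2 = 5 m
For a 2-link planar arm, max reach = L1 + L2 (fully extended)
Max reach = 5 + 5
Max reach = 10 m

10 m


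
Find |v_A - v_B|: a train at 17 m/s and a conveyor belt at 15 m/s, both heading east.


Given: v_A = 17 m/s east, v_B = 15 m/s east
Both move in the same direction; relative speed = |v_A - v_B|
|17 - 15| = |2|
= 2 m/s

2 m/s


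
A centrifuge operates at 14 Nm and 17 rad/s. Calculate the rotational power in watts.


Given: tau = 14 Nm, omega = 17 rad/s
Using P = tau * omega
P = 14 * 17
P = 238 W

238 W


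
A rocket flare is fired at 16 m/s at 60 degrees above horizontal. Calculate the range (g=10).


Given: v0 = 16 m/s, theta = 60 deg, g = 10 m/s^2
sin(2*60) = sin(120) = sqrt(3)/2
Using R = v0^2 * sin(2*theta) / g
R = 16^2 * (sqrt(3)/2) / 10
R = 256 * sqrt(3) / 20
R = 64/5*sqrt(3) m

64/5*sqrt(3) m


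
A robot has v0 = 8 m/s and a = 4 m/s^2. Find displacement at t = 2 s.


Given: v0 = 8 m/s, a = 4 m/s^2, t = 2 s
Using s = v0*t + (1/2)*a*t^2
s = 8*2 + (1/2)*4*2^2
s = 16 + (1/2)*16
s = 16 + 8
s = 24

24 m


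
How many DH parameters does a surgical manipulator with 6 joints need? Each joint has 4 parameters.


Given: 6 joints, 4 DH parameters per joint (d, theta, a, alpha)
Total DH parameters = number_of_joints * 4
Total = 6 * 4
Total = 24

24


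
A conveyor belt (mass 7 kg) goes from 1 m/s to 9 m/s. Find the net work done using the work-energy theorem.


Given: m = 7 kg, v0 = 1 m/s, v = 9 m/s
Using W = (1/2)*m*(v^2 - v0^2)
v^2 = 9^2 = 81
v0^2 = 1^2 = 1
v^2 - v0^2 = 81 - 1 = 80
W = (1/2)*7*80 = 280 J

280 J


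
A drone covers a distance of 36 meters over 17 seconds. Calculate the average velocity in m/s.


Given: distance d = 36 m, time t = 17 s
Using v = d / t
v = 36 / 17
v = 36/17 m/s

36/17 m/s


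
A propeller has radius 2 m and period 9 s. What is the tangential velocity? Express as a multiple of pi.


Given: radius r = 2 m, period T = 9 s
Using v = 2*pi*r / T
v = 2*pi*2 / 9
v = 4*pi / 9
v = 4/9*pi m/s

4/9*pi m/s


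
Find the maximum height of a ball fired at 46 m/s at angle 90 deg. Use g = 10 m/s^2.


Given: v0 = 46 m/s, theta = 90 deg, g = 10 m/s^2
sin^2(90) = 1
Using H = v0^2 * sin^2(theta) / (2*g)
H = 46^2 * 1 / (2*10)
H = 2116 * 1 / 20
H = 2116 / 20
H = 529/5 m

529/5 m


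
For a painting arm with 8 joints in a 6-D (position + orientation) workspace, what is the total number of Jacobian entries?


Given: task space dimension = 6, joints = 8
Jacobian is a 6 x 8 matrix
Total entries = rows * columns
Total = 6 * 8
Total = 48

48


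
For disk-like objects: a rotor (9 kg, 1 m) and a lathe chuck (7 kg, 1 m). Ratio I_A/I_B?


Given: M1=9 kg, R1=1 m, M2=7 kg, R2=1 m
For a disk: I = (1/2)*M*R^2, so I_A/I_B = (M1*R1^2)/(M2*R2^2)
M1*R1^2 = 9*1 = 9
M2*R2^2 = 7*1 = 7
I_A/I_B = 9/7 = 9/7

9/7


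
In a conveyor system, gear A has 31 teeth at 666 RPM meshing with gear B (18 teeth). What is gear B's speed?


Given: N1 = 31 teeth, w1 = 666 RPM, N2 = 18 teeth
Using N1*w1 = N2*w2
w2 = N1*w1 / N2
w2 = 31*666 / 18
w2 = 20646 / 18
w2 = 1147 RPM

1147 RPM


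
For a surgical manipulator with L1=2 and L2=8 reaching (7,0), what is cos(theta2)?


Given: L1 = 2, L2 = 8, target (x, y) = (7, 0)
Using cos(theta2) = (x^2 + y^2 - L1^2 - L2^2) / (2*L1*L2)
x^2 + y^2 = 7^2 + 0 = 49
L1^2 + L2^2 = 4 + 64 = 68
Numerator = 49 - 68 = -19
Denominator = 2*2*8 = 32
cos(theta2) = -19/32 = -19/32

-19/32


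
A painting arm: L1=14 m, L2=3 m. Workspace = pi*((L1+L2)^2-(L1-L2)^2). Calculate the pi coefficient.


Given: L1 = 14, L2 = 3
(L1+L2)^2 = (17)^2 = 289
(L1-L2)^2 = (11)^2 = 121
Difference = 289 - 121 = 168
This equals 4*L1*L2 = 4*14*3 = 168
Workspace area = 168*pi

168


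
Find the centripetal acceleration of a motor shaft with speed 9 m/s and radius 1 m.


Given: v = 9 m/s, r = 1 m
Using a_c = v^2 / r
a_c = 9^2 / 1
a_c = 81 / 1
a_c = 81 m/s^2

81 m/s^2


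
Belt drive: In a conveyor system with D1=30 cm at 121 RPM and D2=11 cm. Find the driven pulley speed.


Given: D1 = 30 cm, w1 = 121 RPM, D2 = 11 cm
Using D1*w1 = D2*w2
w2 = D1*w1 / D2
w2 = 30*121 / 11
w2 = 3630 / 11
w2 = 330 RPM

330 RPM


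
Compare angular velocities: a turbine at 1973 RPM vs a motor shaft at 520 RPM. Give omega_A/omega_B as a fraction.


Given: RPM_A = 1973, RPM_B = 520
omega = 2*pi*RPM/60, so omega_A/omega_B = RPM_A / RPM_B
omega_A/omega_B = 1973 / 520
omega_A/omega_B = 1973/520

1973/520


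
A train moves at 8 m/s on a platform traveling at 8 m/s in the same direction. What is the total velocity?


Given: object velocity = 8 m/s, platform velocity = 8 m/s (same direction)
Using classical velocity addition: v_total = v_object + v_platform
v_total = 8 + 8
v_total = 16 m/s

16 m/s
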